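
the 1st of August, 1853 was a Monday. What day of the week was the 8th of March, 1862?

Saturday

Day-of-year of August 1, 1853: 213.
Day-of-year of March 8, 1862: 67.
1853 has 365 days, so 365 − 213 = 152 days remain in 1853.
Full years 1854–1861: 6 common + 2 leap = 6×365 + 2×366 = 2922 days.
Total: 152 + 2922 + 67 = 3141 days.
3141 mod 7 = 5, so 5 days after Monday is Saturday.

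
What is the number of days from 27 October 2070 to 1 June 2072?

October 2070: 31 − 27 = 4 days remain.
Then 19 full months totalling 578 days.
June 1, 2072: 1 day.
Total: 4 + 578 + 1 = 583 days.

583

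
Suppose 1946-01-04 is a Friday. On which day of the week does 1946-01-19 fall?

Saturday

Within January 1946: 19 − 4 = 15 days.
15 mod 7 = 1, so 1 day after Friday is Saturday.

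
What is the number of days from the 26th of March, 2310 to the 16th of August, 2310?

March 2310: 31 − 26 = 5 days remain.
Then April (30), May (31), June (30), July (31): 30 + 31 + 30 + 31 = 122 days.
August 1–16, 2310: 16 days.
Total: 5 + 122 + 16 = 143 days.

143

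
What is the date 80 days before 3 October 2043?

15 July 2043

Count 80 days before October 3, 2043:
July 2043: 31 − 15 = 16 days remain.
Then August (31), September (30): 31 + 30 = 61 days.
October 1–3, 2043: 3 days.
Total: 16 + 61 + 3 = 80 days.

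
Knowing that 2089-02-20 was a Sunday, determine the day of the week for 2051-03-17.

Friday

Count forward from the earlier date (March 17, 2051) to the later (February 20, 2089):
From March 17, 2051 to March 17, 2088: 37 years, of which 10 contain a Feb 29 — 27×365 + 10×366 = 13515 days.
March 2088: 31 − 17 = 14 days remain.
Then 10 full months totalling 306 days.
February 1–20, 2089: 20 days (2089 is not a leap year).
Residual: 340 days.
Total: 13855 days.
13855 mod 7 = 2, so 2 days before Sunday is Friday.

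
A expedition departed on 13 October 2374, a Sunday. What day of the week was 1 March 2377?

Tuesday

October 13, 2374 → October 13, 2375: 365 days.
October 13, 2375 → October 13, 2376: 366 days (2376 is a leap year).
October 2376: 31 − 13 = 18 days remain.
Then November (30), December (31), January (31), February 2377 (28): 30 + 31 + 31 + 28 = 120 days.
March 1, 2377: 1 day.
Residual: 139 days.
Total: 870 days.
870 mod 7 = 2, so 2 days after Sunday is Tuesday.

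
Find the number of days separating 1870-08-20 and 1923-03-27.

19211

Day-of-year of August 20, 1870: 232.
Day-of-year of March 27, 1923: 86.
1870 has 365 days, so 365 − 232 = 133 days remain in 1870.
Full years 1871–1922: 40 common + 12 leap = 40×365 + 12×366 = 18992 days.
Total: 133 + 18992 + 86 = 19211 days.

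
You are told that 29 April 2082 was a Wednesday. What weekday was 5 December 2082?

April 2082: 30 − 29 = 1 day remains.
Then May (31), June (30), July (31), August (31), September (30), October (31), November (30): 31 + 30 + 31 + 31 + 30 + 31 + 30 = 214 days.
December 1–5, 2082: 5 days.
Total: 1 + 214 + 5 = 220 days.
220 mod 7 = 3, so 3 days after Wednesday is Saturday.

Saturday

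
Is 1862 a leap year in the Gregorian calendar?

1862 is not a leap year.

No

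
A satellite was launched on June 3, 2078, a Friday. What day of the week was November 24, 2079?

Friday

June 3, 2078 → June 3, 2079: 365 days.
June 2079: 30 − 3 = 27 days remain.
Then July (31), August (31), September (30), October (31): 31 + 31 + 30 + 31 = 123 days.
November 1–24, 2079: 24 days.
Residual: 174 days.
Total: 539 days.
539 is a multiple of 7, so November 24, 2079 falls on the same weekday: Friday.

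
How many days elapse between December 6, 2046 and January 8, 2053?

2225

Day-of-year of December 6, 2046: 340.
Day-of-year of January 8, 2053: 8.
2046 has 365 days, so 365 − 340 = 25 days remain in 2046.
Full years: 2047: 365; 2048: 366; 2049: 365; 2050: 365; 2051: 365; 2052: 366. Sum = 2192.
Total: 25 + 2192 + 8 = 2225 days.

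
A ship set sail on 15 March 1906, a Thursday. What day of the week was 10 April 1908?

Friday

March 1906: 31 − 15 = 16 days remain.
Then 24 full months totalling 731 days.
April 1–10, 1908: 10 days.
Total: 16 + 731 + 10 = 757 days.
757 mod 7 = 1, so 1 day after Thursday is Friday.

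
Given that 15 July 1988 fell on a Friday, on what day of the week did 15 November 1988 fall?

Tuesday

July 1988: 31 − 15 = 16 days remain.
Then August (31), September (30), October (31): 31 + 30 + 31 = 92 days.
November 1–15, 1988: 15 days.
Total: 16 + 92 + 15 = 123 days.
123 mod 7 = 4, so 4 days after Friday is Tuesday.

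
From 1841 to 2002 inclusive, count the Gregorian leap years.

39

Years divisible by 4: 1844, 1848, …, 2000 — 40 in all.
Of these, 1900 is divisible by 100 but not 400, so not leap.
2000 is divisible by 400, so still leap.
Leap years: 40 − 1 = 39.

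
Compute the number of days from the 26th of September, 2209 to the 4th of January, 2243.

From September 26, 2209 to September 26, 2242: 33 years, of which 8 contain a Feb 29 — 25×365 + 8×366 = 12053 days.
September 2242: 30 − 26 = 4 days remain.
Then October (31), November (30), December (31): 31 + 30 + 31 = 92 days.
January 1–4, 2243: 4 days.
Residual: 100 days.
Total: 12153 days.

12153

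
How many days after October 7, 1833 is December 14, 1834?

October 7, 1833 → October 7, 1834: 365 days.
October 1834: 31 − 7 = 24 days remain.
Then November (30): 30 days.
December 1–14, 1834: 14 days.
Residual: 68 days.
Total: 433 days.

433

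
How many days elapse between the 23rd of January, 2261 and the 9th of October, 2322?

Day-of-year of January 23, 2261: 23.
Day-of-year of October 9, 2322: 282.
2261 has 365 days, so 365 − 23 = 342 days remain in 2261.
Full years 2262–2321: 46 common + 14 leap = 46×365 + 14×366 = 21914 days.
Total: 342 + 21914 + 282 = 22538 days.

22538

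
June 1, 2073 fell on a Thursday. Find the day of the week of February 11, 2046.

Count forward from the earlier date (February 11, 2046) to the later (June 1, 2073):
Day-of-year of February 11, 2046: 42.
Day-of-year of June 1, 2073: 152.
2046 has 365 days, so 365 − 42 = 323 days remain in 2046.
Full years 2047–2072: 19 common + 7 leap = 19×365 + 7×366 = 9497 days.
Total: 323 + 9497 + 152 = 9972 days.
9972 mod 7 = 4, so 4 days before Thursday is Sunday.

Sunday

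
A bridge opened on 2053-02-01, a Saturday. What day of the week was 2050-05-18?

Count forward from the earlier date (May 18, 2050) to the later (February 1, 2053):
Day-of-year of May 18, 2050: 138.
Day-of-year of February 1, 2053: 32.
2050 has 365 days, so 365 − 138 = 227 days remain in 2050.
Full years: 2051: 365; 2052: 366. Sum = 731.
Total: 227 + 731 + 32 = 990 days.
990 mod 7 = 3, so 3 days before Saturday is Wednesday.

Wednesday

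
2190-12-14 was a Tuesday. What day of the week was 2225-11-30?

Wednesday

From December 14, 2190 to December 14, 2224: 34 years, of which 8 contain a Feb 29 — 26×365 + 8×366 = 12418 days.
(2200 is not a leap year (divisible by 100 but not 400).)
December 2224: 31 − 14 = 17 days remain.
Then 10 full months totalling 304 days.
November 1–30, 2225: 30 days.
Residual: 351 days.
Total: 12769 days.
12769 mod 7 = 1, so 1 day after Tuesday is Wednesday.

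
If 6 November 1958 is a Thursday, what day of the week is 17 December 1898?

Saturday

Count forward from the earlier date (December 17, 1898) to the later (November 6, 1958):
Day-of-year of December 17, 1898: 351.
Day-of-year of November 6, 1958: 310.
1898 has 365 days, so 365 − 351 = 14 days remain in 1898.
Full years 1899–1957: 45 common + 14 leap = 45×365 + 14×366 = 21549 days.
Total: 14 + 21549 + 310 = 21873 days.
21873 mod 7 = 5, so 5 days before Thursday is Saturday.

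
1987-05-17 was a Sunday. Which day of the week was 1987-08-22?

May 1987: 31 − 17 = 14 days remain.
Then June (30), July (31): 30 + 31 = 61 days.
August 1–22, 1987: 22 days.
Total: 14 + 61 + 22 = 97 days.
97 mod 7 = 6, so 6 days after Sunday is Saturday.

Saturday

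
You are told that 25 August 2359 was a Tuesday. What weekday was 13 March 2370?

Friday

Day-of-year of August 25, 2359: 237.
Day-of-year of March 13, 2370: 72.
2359 has 365 days, so 365 − 237 = 128 days remain in 2359.
Full years 2360–2369: 7 common + 3 leap = 7×365 + 3×366 = 3653 days.
Total: 128 + 3653 + 72 = 3853 days.
3853 mod 7 = 3, so 3 days after Tuesday is Friday.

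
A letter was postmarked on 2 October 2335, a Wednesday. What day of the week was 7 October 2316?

Saturday

Count forward from the earlier date (October 7, 2316) to the later (October 2, 2335):
Day-of-year of October 7, 2316: 281.
Day-of-year of October 2, 2335: 275.
2316 has 366 days, so 366 − 281 = 85 days remain in 2316.
Full years 2317–2334: 14 common + 4 leap = 14×365 + 4×366 = 6574 days.
Total: 85 + 6574 + 275 = 6934 days.
6934 mod 7 = 4, so 4 days before Wednesday is Saturday.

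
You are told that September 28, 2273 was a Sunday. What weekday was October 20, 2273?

Monday

September 2273: 30 − 28 = 2 days remain.
October 1–20, 2273: 20 days.
Total: 2 + 20 = 22 days.
22 mod 7 = 1, so 1 day after Sunday is Monday.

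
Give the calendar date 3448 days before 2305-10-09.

2296-04-30

Count 3448 days before October 9, 2305:
Day-of-year of April 30, 2296: 121.
Day-of-year of October 9, 2305: 282.
2296 has 366 days, so 366 − 121 = 245 days remain in 2296.
Full years 2297–2304: 7 common + 1 leap = 7×365 + 1×366 = 2921 days.
Total: 245 + 2921 + 282 = 3448 days.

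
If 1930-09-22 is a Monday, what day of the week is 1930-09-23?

Tuesday

Within September 1930: 23 − 22 = 1 day.
1 mod 7 = 1, so 1 day after Monday is Tuesday.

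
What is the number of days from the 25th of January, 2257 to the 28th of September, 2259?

976

January 25, 2257 → January 25, 2258: 365 days.
January 25, 2258 → January 25, 2259: 365 days.
January 2259: 31 − 25 = 6 days remain.
Then February 2259 (28), March (31), April (30), May (31), June (30), July (31), August (31): 28 + 31 + 30 + 31 + 30 + 31 + 31 = 212 days.
September 1–28, 2259: 28 days.
Residual: 246 days.
Total: 976 days.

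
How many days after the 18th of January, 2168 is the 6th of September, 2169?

597

January 2168: 31 − 18 = 13 days remain.
Then 19 full months totalling 578 days.
September 1–6, 2169: 6 days.
Total: 13 + 578 + 6 = 597 days.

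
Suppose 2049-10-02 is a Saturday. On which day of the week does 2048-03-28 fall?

Count forward from the earlier date (March 28, 2048) to the later (October 2, 2049):
March 2048: 31 − 28 = 3 days remain.
Then 18 full months totalling 548 days.
October 1–2, 2049: 2 days.
Total: 3 + 548 + 2 = 553 days.
553 is a multiple of 7, so 2048-03-28 falls on the same weekday: Saturday.

Saturday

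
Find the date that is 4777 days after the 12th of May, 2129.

the 10th of June, 2142

Count 4777 days after May 12, 2129:
From May 12, 2129 to May 12, 2142: 13 years, of which 3 contain a Feb 29 — 10×365 + 3×366 = 4748 days.
May 2142: 31 − 12 = 19 days remain.
June 1–10, 2142: 10 days.
Residual: 29 days.
Total: 4777 days.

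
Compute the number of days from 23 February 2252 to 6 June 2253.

469

February 23, 2252 → February 23, 2253: 366 days (2252 is a leap year).
February 2253: 28 − 23 = 5 days remain (2253 is not a leap year, so February has 28 days).
Then March (31), April (30), May (31): 31 + 30 + 31 = 92 days.
June 1–6, 2253: 6 days.
Residual: 103 days.
Total: 469 days.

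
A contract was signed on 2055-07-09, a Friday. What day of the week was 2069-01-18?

Friday

Day-of-year of July 9, 2055: 190.
Day-of-year of January 18, 2069: 18.
2055 has 365 days, so 365 − 190 = 175 days remain in 2055.
Full years 2056–2068: 9 common + 4 leap = 9×365 + 4×366 = 4749 days.
Total: 175 + 4749 + 18 = 4942 days.
4942 is a multiple of 7, so 2069-01-18 falls on the same weekday: Friday.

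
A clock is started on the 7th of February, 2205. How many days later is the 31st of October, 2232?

10128

Day-of-year of February 7, 2205: 38.
Day-of-year of October 31, 2232: 305.
2205 has 365 days, so 365 − 38 = 327 days remain in 2205.
Full years 2206–2231: 20 common + 6 leap = 20×365 + 6×366 = 9496 days.
Total: 327 + 9496 + 305 = 10128 days.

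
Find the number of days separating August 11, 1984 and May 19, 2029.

16352

From August 11, 1984 to August 11, 2028: 44 years, of which 11 contain a Feb 29 — 33×365 + 11×366 = 16071 days.
(2000 is a leap year (divisible by 400).)
August 2028: 31 − 11 = 20 days remain.
Then September (30), October (31), November (30), December (31), January (31), February 2029 (28), March (31), April (30): 30 + 31 + 30 + 31 + 31 + 28 + 31 + 30 = 242 days.
May 1–19, 2029: 19 days.
Residual: 281 days.
Total: 16352 days.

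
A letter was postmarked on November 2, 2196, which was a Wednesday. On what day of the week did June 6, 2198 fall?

Day-of-year of November 2, 2196: 307.
Day-of-year of June 6, 2198: 157.
2196 has 366 days, so 366 − 307 = 59 days remain in 2196.
Full years: 2197: 365. Sum = 365.
Total: 59 + 365 + 157 = 581 days.
581 is a multiple of 7, so June 6, 2198 falls on the same weekday: Wednesday.

Wednesday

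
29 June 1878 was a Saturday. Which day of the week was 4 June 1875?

Count forward from the earlier date (June 4, 1875) to the later (June 29, 1878):
Day-of-year of June 4, 1875: 155.
Day-of-year of June 29, 1878: 180.
1875 has 365 days, so 365 − 155 = 210 days remain in 1875.
Full years: 1876: 366; 1877: 365. Sum = 731.
Total: 210 + 731 + 180 = 1121 days.
1121 mod 7 = 1, so 1 day before Saturday is Friday.

Friday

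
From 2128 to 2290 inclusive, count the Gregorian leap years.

40

Years divisible by 4: 2128, 2132, …, 2288 — 41 in all.
Of these, 2200 is divisible by 100 but not 400, so not leap.
Leap years: 41 − 1 = 40.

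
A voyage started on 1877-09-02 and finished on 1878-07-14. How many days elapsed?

315

September 1877: 30 − 2 = 28 days remain.
Then 9 full months totalling 273 days.
July 1–14, 1878: 14 days.
Total: 28 + 273 + 14 = 315 days.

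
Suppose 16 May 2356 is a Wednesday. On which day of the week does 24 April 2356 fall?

Tuesday

Count forward from the earlier date (April 24, 2356) to the later (May 16, 2356):
April 2356: 30 − 24 = 6 days remain.
May 1–16, 2356: 16 days.
Total: 6 + 16 = 22 days.
22 mod 7 = 1, so 1 day before Wednesday is Tuesday.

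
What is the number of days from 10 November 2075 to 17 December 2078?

1133

November 10, 2075 → November 10, 2076: 366 days (2076 is a leap year).
November 10, 2076 → November 10, 2077: 365 days.
November 10, 2077 → November 10, 2078: 365 days.
November 2078: 30 − 10 = 20 days remain.
December 1–17, 2078: 17 days.
Residual: 37 days.
Total: 1133 days.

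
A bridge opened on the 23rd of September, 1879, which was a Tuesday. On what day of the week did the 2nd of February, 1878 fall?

Count forward from the earlier date (February 2, 1878) to the later (September 23, 1879):
Day-of-year of February 2, 1878: 33.
Day-of-year of September 23, 1879: 266.
1878 has 365 days, so 365 − 33 = 332 days remain in 1878.
Total: 332 + 266 = 598 days.
598 mod 7 = 3, so 3 days before Tuesday is Saturday.

Saturday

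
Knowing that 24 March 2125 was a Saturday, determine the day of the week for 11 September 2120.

Count forward from the earlier date (September 11, 2120) to the later (March 24, 2125):
September 11, 2120 → September 11, 2121: 365 days.
September 11, 2121 → September 11, 2122: 365 days.
September 11, 2122 → September 11, 2123: 365 days.
September 11, 2123 → September 11, 2124: 366 days (2124 is a leap year).
September 2124: 30 − 11 = 19 days remain.
Then October (31), November (30), December (31), January (31), February 2125 (28): 31 + 30 + 31 + 31 + 28 = 151 days.
March 1–24, 2125: 24 days.
Residual: 194 days.
Total: 1655 days.
1655 mod 7 = 3, so 3 days before Saturday is Wednesday.

Wednesday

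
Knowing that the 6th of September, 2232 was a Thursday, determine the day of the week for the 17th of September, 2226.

Count forward from the earlier date (September 17, 2226) to the later (September 6, 2232):
September 17, 2226 → September 17, 2227: 365 days.
September 17, 2227 → September 17, 2228: 366 days (2228 is a leap year).
September 17, 2228 → September 17, 2229: 365 days.
September 17, 2229 → September 17, 2230: 365 days.
September 17, 2230 → September 17, 2231: 365 days.
September 2231: 30 − 17 = 13 days remain.
Then 11 full months totalling 336 days.
September 1–6, 2232: 6 days.
Residual: 355 days.
Total: 2181 days.
2181 mod 7 = 4, so 4 days before Thursday is Sunday.

Sunday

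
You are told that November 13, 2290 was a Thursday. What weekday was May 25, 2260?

Friday

Count forward from the earlier date (May 25, 2260) to the later (November 13, 2290):
Day-of-year of May 25, 2260: 146.
Day-of-year of November 13, 2290: 317.
2260 has 366 days, so 366 − 146 = 220 days remain in 2260.
Full years 2261–2289: 22 common + 7 leap = 22×365 + 7×366 = 10592 days.
Total: 220 + 10592 + 317 = 11129 days.
11129 mod 7 = 6, so 6 days before Thursday is Friday.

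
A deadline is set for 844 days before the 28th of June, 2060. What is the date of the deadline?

the 7th of March, 2058

Count 844 days before June 28, 2060:
Day-of-year of March 7, 2058: 66.
Day-of-year of June 28, 2060: 180.
2058 has 365 days, so 365 − 66 = 299 days remain in 2058.
Full years: 2059: 365. Sum = 365.
Total: 299 + 365 + 180 = 844 days.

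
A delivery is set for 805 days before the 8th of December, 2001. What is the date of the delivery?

the 25th of September, 1999

Count 805 days before December 8, 2001:
Day-of-year of September 25, 1999: 268.
Day-of-year of December 8, 2001: 342.
1999 has 365 days, so 365 − 268 = 97 days remain in 1999.
Full years: 2000: 366. Sum = 366.
Total: 97 + 366 + 342 = 805 days.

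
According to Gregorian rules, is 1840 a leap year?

1840 is a leap year.

Yes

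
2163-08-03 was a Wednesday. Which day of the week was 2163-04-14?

Thursday

Count forward from the earlier date (April 14, 2163) to the later (August 3, 2163):
April 2163: 30 − 14 = 16 days remain.
Then May (31), June (30), July (31): 31 + 30 + 31 = 92 days.
August 1–3, 2163: 3 days.
Total: 16 + 92 + 3 = 111 days.
111 mod 7 = 6, so 6 days before Wednesday is Thursday.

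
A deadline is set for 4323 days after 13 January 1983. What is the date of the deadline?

14 November 1994

Count 4323 days after January 13, 1983:
From January 13, 1983 to January 13, 1994: 11 years, of which 3 contain a Feb 29 — 8×365 + 3×366 = 4018 days.
January 1994: 31 − 13 = 18 days remain.
Then 9 full months totalling 273 days.
November 1–14, 1994: 14 days.
Residual: 305 days.
Total: 4323 days.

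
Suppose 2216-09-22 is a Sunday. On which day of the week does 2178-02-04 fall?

Count forward from the earlier date (February 4, 2178) to the later (September 22, 2216):
Day-of-year of February 4, 2178: 35.
Day-of-year of September 22, 2216: 266.
2178 has 365 days, so 365 − 35 = 330 days remain in 2178.
Full years 2179–2215: 29 common + 8 leap = 29×365 + 8×366 = 13513 days.
Total: 330 + 13513 + 266 = 14109 days.
14109 mod 7 = 4, so 4 days before Sunday is Wednesday.

Wednesday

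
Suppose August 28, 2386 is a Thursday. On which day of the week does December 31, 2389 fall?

Sunday

Day-of-year of August 28, 2386: 240.
Day-of-year of December 31, 2389: 365.
2386 has 365 days, so 365 − 240 = 125 days remain in 2386.
Full years: 2387: 365; 2388: 366. Sum = 731.
Total: 125 + 731 + 365 = 1221 days.
1221 mod 7 = 3, so 3 days after Thursday is Sunday.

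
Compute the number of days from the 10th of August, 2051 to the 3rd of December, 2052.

Day-of-year of August 10, 2051: 222.
Day-of-year of December 3, 2052: 338.
2051 has 365 days, so 365 − 222 = 143 days remain in 2051.
Total: 143 + 338 = 481 days.

481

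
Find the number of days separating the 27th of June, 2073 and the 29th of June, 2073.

Within June 2073: 29 − 27 = 2 days.

2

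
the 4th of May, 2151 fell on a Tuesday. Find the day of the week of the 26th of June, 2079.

Monday

Count forward from the earlier date (June 26, 2079) to the later (May 4, 2151):
Day-of-year of June 26, 2079: 177.
Day-of-year of May 4, 2151: 124.
2079 has 365 days, so 365 − 177 = 188 days remain in 2079.
Full years 2080–2150: 54 common + 17 leap = 54×365 + 17×366 = 25932 days.
Total: 188 + 25932 + 124 = 26244 days.
26244 mod 7 = 1, so 1 day before Tuesday is Monday.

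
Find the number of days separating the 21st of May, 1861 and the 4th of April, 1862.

May 1861: 31 − 21 = 10 days remain.
Then 10 full months totalling 304 days.
April 1–4, 1862: 4 days.
Residual: 318 days.
Total: 318 days.

318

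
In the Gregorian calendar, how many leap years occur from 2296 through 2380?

21

Years divisible by 4: 2296, 2300, …, 2380 — 22 in all.
Of these, 2300 is divisible by 100 but not 400, so not leap.
Leap years: 22 − 1 = 21.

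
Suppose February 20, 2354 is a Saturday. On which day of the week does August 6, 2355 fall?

February 20, 2354 → February 20, 2355: 365 days.
February 2355: 28 − 20 = 8 days remain (2355 is not a leap year, so February has 28 days).
Then March (31), April (30), May (31), June (30), July (31): 31 + 30 + 31 + 30 + 31 = 153 days.
August 1–6, 2355: 6 days.
Residual: 167 days.
Total: 532 days.
532 is a multiple of 7, so August 6, 2355 falls on the same weekday: Saturday.

Saturday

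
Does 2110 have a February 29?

No

2110 is not a leap year.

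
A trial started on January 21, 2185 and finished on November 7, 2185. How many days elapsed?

January 2185: 31 − 21 = 10 days remain.
Then 9 full months totalling 273 days.
November 1–7, 2185: 7 days.
Total: 10 + 273 + 7 = 290 days.

290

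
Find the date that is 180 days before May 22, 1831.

November 23, 1830

Count 180 days before May 22, 1831:
Day-of-year of November 23, 1830: 327.
Day-of-year of May 22, 1831: 142.
1830 has 365 days, so 365 − 327 = 38 days remain in 1830.
Total: 38 + 142 = 180 days.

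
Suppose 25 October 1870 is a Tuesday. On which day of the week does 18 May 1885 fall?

Monday

Day-of-year of October 25, 1870: 298.
Day-of-year of May 18, 1885: 138.
1870 has 365 days, so 365 − 298 = 67 days remain in 1870.
Full years 1871–1884: 10 common + 4 leap = 10×365 + 4×366 = 5114 days.
Total: 67 + 5114 + 138 = 5319 days.
5319 mod 7 = 6, so 6 days after Tuesday is Monday.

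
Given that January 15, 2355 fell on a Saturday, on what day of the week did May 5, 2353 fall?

Count forward from the earlier date (May 5, 2353) to the later (January 15, 2355):
Day-of-year of May 5, 2353: 125.
Day-of-year of January 15, 2355: 15.
2353 has 365 days, so 365 − 125 = 240 days remain in 2353.
Full years: 2354: 365. Sum = 365.
Total: 240 + 365 + 15 = 620 days.
620 mod 7 = 4, so 4 days before Saturday is Tuesday.

Tuesday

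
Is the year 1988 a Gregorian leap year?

Yes

1988 is a leap year.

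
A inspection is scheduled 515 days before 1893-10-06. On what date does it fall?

1892-05-09

Count 515 days before October 6, 1893:
May 1892: 31 − 9 = 22 days remain.
Then 16 full months totalling 487 days.
October 1–6, 1893: 6 days.
Total: 22 + 487 + 6 = 515 days.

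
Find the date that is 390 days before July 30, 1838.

July 5, 1837

Count 390 days before July 30, 1838:
July 5, 1837 → July 5, 1838: 365 days.
Within July 1838: 30 − 5 = 25 days.
Total: 390 days.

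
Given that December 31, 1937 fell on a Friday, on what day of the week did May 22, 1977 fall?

Day-of-year of December 31, 1937: 365.
Day-of-year of May 22, 1977: 142.
1937 has 365 days, so 365 − 365 = 0 days remain in 1937.
Full years 1938–1976: 29 common + 10 leap = 29×365 + 10×366 = 14245 days.
Total: 0 + 14245 + 142 = 14387 days.
14387 mod 7 = 2, so 2 days after Friday is Sunday.

Sunday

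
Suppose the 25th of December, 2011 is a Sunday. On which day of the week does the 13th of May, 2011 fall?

Count forward from the earlier date (May 13, 2011) to the later (December 25, 2011):
May 2011: 31 − 13 = 18 days remain.
Then June (30), July (31), August (31), September (30), October (31), November (30): 30 + 31 + 31 + 30 + 31 + 30 = 183 days.
December 1–25, 2011: 25 days.
Total: 18 + 183 + 25 = 226 days.
226 mod 7 = 2, so 2 days before Sunday is Friday.

Friday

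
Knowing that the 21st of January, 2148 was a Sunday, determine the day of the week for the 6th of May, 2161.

Wednesday

From January 21, 2148 to January 21, 2161: 13 years, of which 4 contain a Feb 29 — 9×365 + 4×366 = 4749 days.
January 2161: 31 − 21 = 10 days remain.
Then February 2161 (28), March (31), April (30): 28 + 31 + 30 = 89 days.
May 1–6, 2161: 6 days.
Residual: 105 days.
Total: 4854 days.
4854 mod 7 = 3, so 3 days after Sunday is Wednesday.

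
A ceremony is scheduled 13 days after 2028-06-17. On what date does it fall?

2028-06-30

Count 13 days after June 17, 2028:
Within June 2028: 30 − 17 = 13 days.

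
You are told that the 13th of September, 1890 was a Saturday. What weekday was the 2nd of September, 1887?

Friday

Count forward from the earlier date (September 2, 1887) to the later (September 13, 1890):
September 2, 1887 → September 2, 1888: 366 days (1888 is a leap year).
September 2, 1888 → September 2, 1889: 365 days.
September 2, 1889 → September 2, 1890: 365 days.
Within September 1890: 13 − 2 = 11 days.
Total: 1107 days.
1107 mod 7 = 1, so 1 day before Saturday is Friday.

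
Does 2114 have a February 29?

No

2114 is not a leap year.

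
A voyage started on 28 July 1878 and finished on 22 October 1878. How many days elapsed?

July 1878: 31 − 28 = 3 days remain.
Then August (31), September (30): 31 + 30 = 61 days.
October 1–22, 1878: 22 days.
Total: 3 + 61 + 22 = 86 days.

86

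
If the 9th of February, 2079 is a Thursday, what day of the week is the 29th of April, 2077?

Count forward from the earlier date (April 29, 2077) to the later (February 9, 2079):
Day-of-year of April 29, 2077: 119.
Day-of-year of February 9, 2079: 40.
2077 has 365 days, so 365 − 119 = 246 days remain in 2077.
Full years: 2078: 365. Sum = 365.
Total: 246 + 365 + 40 = 651 days.
651 is a multiple of 7, so the 29th of April, 2077 falls on the same weekday: Thursday.

Thursday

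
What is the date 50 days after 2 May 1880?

21 June 1880

Count 50 days after May 2, 1880:
May 1880: 31 − 2 = 29 days remain.
June 1–21, 1880: 21 days.
Total: 29 + 21 = 50 days.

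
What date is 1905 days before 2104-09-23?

2099-07-06

Count 1905 days before September 23, 2104:
Day-of-year of July 6, 2099: 187.
Day-of-year of September 23, 2104: 267.
2099 has 365 days, so 365 − 187 = 178 days remain in 2099.
Full years: 2100: 365; 2101: 365; 2102: 365; 2103: 365. Sum = 1460.
Total: 178 + 1460 + 267 = 1905 days.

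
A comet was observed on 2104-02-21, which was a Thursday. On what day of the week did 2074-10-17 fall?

Wednesday

Count forward from the earlier date (October 17, 2074) to the later (February 21, 2104):
Day-of-year of October 17, 2074: 290.
Day-of-year of February 21, 2104: 52.
2074 has 365 days, so 365 − 290 = 75 days remain in 2074.
Full years 2075–2103: 23 common + 6 leap = 23×365 + 6×366 = 10591 days.
Total: 75 + 10591 + 52 = 10718 days.
10718 mod 7 = 1, so 1 day before Thursday is Wednesday.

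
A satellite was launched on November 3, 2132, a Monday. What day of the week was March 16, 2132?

Sunday

Count forward from the earlier date (March 16, 2132) to the later (November 3, 2132):
March 2132: 31 − 16 = 15 days remain.
Then April (30), May (31), June (30), July (31), August (31), September (30), October (31): 30 + 31 + 30 + 31 + 31 + 30 + 31 = 214 days.
November 1–3, 2132: 3 days.
Total: 15 + 214 + 3 = 232 days.
232 mod 7 = 1, so 1 day before Monday is Sunday.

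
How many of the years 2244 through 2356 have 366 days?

Years divisible by 4: 2244, 2248, …, 2356 — 29 in all.
Of these, 2300 is divisible by 100 but not 400, so not leap.
Leap years: 29 − 1 = 28.

28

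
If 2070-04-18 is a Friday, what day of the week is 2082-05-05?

Tuesday

From April 18, 2070 to April 18, 2082: 12 years, of which 3 contain a Feb 29 — 9×365 + 3×366 = 4383 days.
April 2082: 30 − 18 = 12 days remain.
May 1–5, 2082: 5 days.
Residual: 17 days.
Total: 4400 days.
4400 mod 7 = 4, so 4 days after Friday is Tuesday.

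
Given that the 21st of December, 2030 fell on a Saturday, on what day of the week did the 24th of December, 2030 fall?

Within December 2030: 24 − 21 = 3 days.
3 mod 7 = 3, so 3 days after Saturday is Tuesday.

Tuesday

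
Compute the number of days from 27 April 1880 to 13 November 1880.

200

April 1880: 30 − 27 = 3 days remain.
Then May (31), June (30), July (31), August (31), September (30), October (31): 31 + 30 + 31 + 31 + 30 + 31 = 184 days.
November 1–13, 1880: 13 days.
Total: 3 + 184 + 13 = 200 days.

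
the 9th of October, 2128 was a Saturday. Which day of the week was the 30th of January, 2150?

Friday

Day-of-year of October 9, 2128: 283.
Day-of-year of January 30, 2150: 30.
2128 has 366 days, so 366 − 283 = 83 days remain in 2128.
Full years 2129–2149: 16 common + 5 leap = 16×365 + 5×366 = 7670 days.
Total: 83 + 7670 + 30 = 7783 days.
7783 mod 7 = 6, so 6 days after Saturday is Friday.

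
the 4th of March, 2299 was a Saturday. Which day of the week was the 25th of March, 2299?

Saturday

Within March 2299: 25 − 4 = 21 days.
21 is a multiple of 7, so the 25th of March, 2299 falls on the same weekday: Saturday.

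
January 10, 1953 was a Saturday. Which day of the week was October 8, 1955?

Day-of-year of January 10, 1953: 10.
Day-of-year of October 8, 1955: 281.
1953 has 365 days, so 365 − 10 = 355 days remain in 1953.
Full years: 1954: 365. Sum = 365.
Total: 355 + 365 + 281 = 1001 days.
1001 is a multiple of 7, so October 8, 1955 falls on the same weekday: Saturday.

Saturday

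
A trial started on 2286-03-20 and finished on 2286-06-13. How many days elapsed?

85

March 2286: 31 − 20 = 11 days remain.
Then April (30), May (31): 30 + 31 = 61 days.
June 1–13, 2286: 13 days.
Total: 11 + 61 + 13 = 85 days.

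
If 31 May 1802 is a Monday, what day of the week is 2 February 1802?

Tuesday

Count forward from the earlier date (February 2, 1802) to the later (May 31, 1802):
February 1802: 28 − 2 = 26 days remain (1802 is not a leap year, so February has 28 days).
Then March (31), April (30): 31 + 30 = 61 days.
May 1–31, 1802: 31 days.
Total: 26 + 61 + 31 = 118 days.
118 mod 7 = 6, so 6 days before Monday is Tuesday.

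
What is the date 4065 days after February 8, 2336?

March 27, 2347

Count 4065 days after February 8, 2336:
From February 8, 2336 to February 8, 2347: 11 years, of which 3 contain a Feb 29 — 8×365 + 3×366 = 4018 days.
February 2347: 28 − 8 = 20 days remain (2347 is not a leap year, so February has 28 days).
March 1–27, 2347: 27 days.
Residual: 47 days.
Total: 4065 days.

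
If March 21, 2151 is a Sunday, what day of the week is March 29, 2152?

March 21, 2151 → March 21, 2152: 366 days (2152 is a leap year).
Within March 2152: 29 − 21 = 8 days.
Total: 374 days.
374 mod 7 = 3, so 3 days after Sunday is Wednesday.

Wednesday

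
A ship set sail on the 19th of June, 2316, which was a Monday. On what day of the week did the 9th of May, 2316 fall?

Count forward from the earlier date (May 9, 2316) to the later (June 19, 2316):
May 2316: 31 − 9 = 22 days remain.
June 1–19, 2316: 19 days.
Total: 22 + 19 = 41 days.
41 mod 7 = 6, so 6 days before Monday is Tuesday.

Tuesday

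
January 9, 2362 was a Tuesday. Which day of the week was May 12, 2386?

From January 9, 2362 to January 9, 2386: 24 years, of which 6 contain a Feb 29 — 18×365 + 6×366 = 8766 days.
January 2386: 31 − 9 = 22 days remain.
Then February 2386 (28), March (31), April (30): 28 + 31 + 30 = 89 days.
May 1–12, 2386: 12 days.
Residual: 123 days.
Total: 8889 days.
8889 mod 7 = 6, so 6 days after Tuesday is Monday.

Monday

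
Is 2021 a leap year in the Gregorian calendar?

No

2021 is not a leap year.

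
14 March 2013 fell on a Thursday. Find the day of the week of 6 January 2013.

Sunday

Count forward from the earlier date (January 6, 2013) to the later (March 14, 2013):
January 2013: 31 − 6 = 25 days remain.
Then February 2013 (28): 28 days.
March 1–14, 2013: 14 days.
Total: 25 + 28 + 14 = 67 days.
67 mod 7 = 4, so 4 days before Thursday is Sunday.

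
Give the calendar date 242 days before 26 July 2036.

27 November 2035

Count 242 days before July 26, 2036:
Day-of-year of November 27, 2035: 331.
Day-of-year of July 26, 2036: 208.
2035 has 365 days, so 365 − 331 = 34 days remain in 2035.
Total: 34 + 208 = 242 days.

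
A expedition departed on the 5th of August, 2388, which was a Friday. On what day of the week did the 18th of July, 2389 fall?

August 2388: 31 − 5 = 26 days remain.
Then 10 full months totalling 303 days.
July 1–18, 2389: 18 days.
Residual: 347 days.
Total: 347 days.
347 mod 7 = 4, so 4 days after Friday is Tuesday.

Tuesday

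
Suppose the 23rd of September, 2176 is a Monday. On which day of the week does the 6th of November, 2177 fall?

Thursday

Day-of-year of September 23, 2176: 267.
Day-of-year of November 6, 2177: 310.
2176 has 366 days, so 366 − 267 = 99 days remain in 2176.
Total: 99 + 310 = 409 days.
409 mod 7 = 3, so 3 days after Monday is Thursday.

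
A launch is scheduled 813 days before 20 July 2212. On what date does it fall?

29 April 2210

Count 813 days before July 20, 2212:
April 2210: 30 − 29 = 1 day remains.
Then 26 full months totalling 792 days.
July 1–20, 2212: 20 days.
Total: 1 + 792 + 20 = 813 days.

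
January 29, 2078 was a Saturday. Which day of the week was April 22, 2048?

Wednesday

Count forward from the earlier date (April 22, 2048) to the later (January 29, 2078):
From April 22, 2048 to April 22, 2077: 29 years, of which 7 contain a Feb 29 — 22×365 + 7×366 = 10592 days.
April 2077: 30 − 22 = 8 days remain.
Then May (31), June (30), July (31), August (31), September (30), October (31), November (30), December (31): 31 + 30 + 31 + 31 + 30 + 31 + 30 + 31 = 245 days.
January 1–29, 2078: 29 days.
Residual: 282 days.
Total: 10874 days.
10874 mod 7 = 3, so 3 days before Saturday is Wednesday.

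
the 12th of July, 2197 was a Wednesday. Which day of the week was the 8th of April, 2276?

From July 12, 2197 to July 12, 2275: 78 years, of which 18 contain a Feb 29 — 60×365 + 18×366 = 28488 days.
(2200 is not a leap year (divisible by 100 but not 400).)
July 2275: 31 − 12 = 19 days remain.
Then August (31), September (30), October (31), November (30), December (31), January (31), February 2276 (29), March (31): 31 + 30 + 31 + 30 + 31 + 31 + 29 + 31 = 244 days.
April 1–8, 2276: 8 days.
Residual: 271 days.
Total: 28759 days.
28759 mod 7 = 3, so 3 days after Wednesday is Saturday.

Saturday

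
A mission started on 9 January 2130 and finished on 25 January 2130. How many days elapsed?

Within January 2130: 25 − 9 = 16 days.

16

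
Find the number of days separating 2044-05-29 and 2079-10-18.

12925

From May 29, 2044 to May 29, 2079: 35 years, of which 8 contain a Feb 29 — 27×365 + 8×366 = 12783 days.
May 2079: 31 − 29 = 2 days remain.
Then June (30), July (31), August (31), September (30): 30 + 31 + 31 + 30 = 122 days.
October 1–18, 2079: 18 days.
Residual: 142 days.
Total: 12925 days.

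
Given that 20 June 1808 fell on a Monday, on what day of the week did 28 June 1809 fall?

June 1808: 30 − 20 = 10 days remain.
Then 11 full months totalling 335 days.
June 1–28, 1809: 28 days.
Total: 10 + 335 + 28 = 373 days.
373 mod 7 = 2, so 2 days after Monday is Wednesday.

Wednesday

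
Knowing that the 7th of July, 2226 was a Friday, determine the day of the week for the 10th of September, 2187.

Count forward from the earlier date (September 10, 2187) to the later (July 7, 2226):
From September 10, 2187 to September 10, 2225: 38 years, of which 9 contain a Feb 29 — 29×365 + 9×366 = 13879 days.
(2200 is not a leap year (divisible by 100 but not 400).)
September 2225: 30 − 10 = 20 days remain.
Then 9 full months totalling 273 days.
July 1–7, 2226: 7 days.
Residual: 300 days.
Total: 14179 days.
14179 mod 7 = 4, so 4 days before Friday is Monday.

Monday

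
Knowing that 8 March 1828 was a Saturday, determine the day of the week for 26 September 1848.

Tuesday

From March 8, 1828 to March 8, 1848: 20 years, of which 5 contain a Feb 29 — 15×365 + 5×366 = 7305 days.
March 1848: 31 − 8 = 23 days remain.
Then April (30), May (31), June (30), July (31), August (31): 30 + 31 + 30 + 31 + 31 = 153 days.
September 1–26, 1848: 26 days.
Residual: 202 days.
Total: 7507 days.
7507 mod 7 = 3, so 3 days after Saturday is Tuesday.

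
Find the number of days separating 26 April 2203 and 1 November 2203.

189

April 2203: 30 − 26 = 4 days remain.
Then May (31), June (30), July (31), August (31), September (30), October (31): 31 + 30 + 31 + 31 + 30 + 31 = 184 days.
November 1, 2203: 1 day.
Total: 4 + 184 + 1 = 189 days.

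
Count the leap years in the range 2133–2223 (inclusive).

21

Years divisible by 4: 2136, 2140, …, 2220 — 22 in all.
Of these, 2200 is divisible by 100 but not 400, so not leap.
Leap years: 22 − 1 = 21.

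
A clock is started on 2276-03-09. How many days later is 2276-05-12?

March 2276: 31 − 9 = 22 days remain.
Then April (30): 30 days.
May 1–12, 2276: 12 days.
Total: 22 + 30 + 12 = 64 days.

64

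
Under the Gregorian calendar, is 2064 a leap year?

2064 is a leap year.

Yes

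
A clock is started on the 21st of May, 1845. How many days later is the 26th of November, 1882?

From May 21, 1845 to May 21, 1882: 37 years, of which 9 contain a Feb 29 — 28×365 + 9×366 = 13514 days.
May 1882: 31 − 21 = 10 days remain.
Then June (30), July (31), August (31), September (30), October (31): 30 + 31 + 31 + 30 + 31 = 153 days.
November 1–26, 1882: 26 days.
Residual: 189 days.
Total: 13703 days.

13703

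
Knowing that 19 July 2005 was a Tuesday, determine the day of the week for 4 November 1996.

Monday

Count forward from the earlier date (November 4, 1996) to the later (July 19, 2005):
From November 4, 1996 to November 4, 2004: 8 years, of which 2 contain a Feb 29 — 6×365 + 2×366 = 2922 days.
(2000 is a leap year (divisible by 400).)
November 2004: 30 − 4 = 26 days remain.
Then December (31), January (31), February 2005 (28), March (31), April (30), May (31), June (30): 31 + 31 + 28 + 31 + 30 + 31 + 30 = 212 days.
July 1–19, 2005: 19 days.
Residual: 257 days.
Total: 3179 days.
3179 mod 7 = 1, so 1 day before Tuesday is Monday.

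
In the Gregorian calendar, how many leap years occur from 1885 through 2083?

Years divisible by 4: 1888, 1892, …, 2080 — 49 in all.
Of these, 1900 is divisible by 100 but not 400, so not leap.
2000 is divisible by 400, so still leap.
Leap years: 49 − 1 = 48.

48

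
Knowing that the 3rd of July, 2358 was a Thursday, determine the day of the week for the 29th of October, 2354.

Count forward from the earlier date (October 29, 2354) to the later (July 3, 2358):
Day-of-year of October 29, 2354: 302.
Day-of-year of July 3, 2358: 184.
2354 has 365 days, so 365 − 302 = 63 days remain in 2354.
Full years: 2355: 365; 2356: 366; 2357: 365. Sum = 1096.
Total: 63 + 1096 + 184 = 1343 days.
1343 mod 7 = 6, so 6 days before Thursday is Friday.

Friday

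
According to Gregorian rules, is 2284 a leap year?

2284 is a leap year.

Yes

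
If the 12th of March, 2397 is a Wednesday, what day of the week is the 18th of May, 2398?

Monday

March 2397: 31 − 12 = 19 days remain.
Then 13 full months totalling 395 days.
May 1–18, 2398: 18 days.
Total: 19 + 395 + 18 = 432 days.
432 mod 7 = 5, so 5 days after Wednesday is Monday.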